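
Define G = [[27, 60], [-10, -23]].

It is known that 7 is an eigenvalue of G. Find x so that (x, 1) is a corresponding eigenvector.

We need (G - 7I)v = 0.
G - 7I = [[20, 60], [-10, -30]].
Row 1: (20)·x + (60)·1 = 0
Row 2: (-10)·x + (-30)·1 = 0
Solving gives x = -3.
Check: G·(-3, 1) = (-21, 7) = 7·(-3, 1).

-3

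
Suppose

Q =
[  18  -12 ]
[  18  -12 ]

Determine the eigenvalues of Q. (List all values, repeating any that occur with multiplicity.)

0, 6

det(Q - lambda·I) = (18 - lambda)(-12 - lambda) - (-12)·(18) = lambda^2 - 6·lambda.
This factors as lambda·(lambda - 6) = 0.
Eigenvalues: 0, 6.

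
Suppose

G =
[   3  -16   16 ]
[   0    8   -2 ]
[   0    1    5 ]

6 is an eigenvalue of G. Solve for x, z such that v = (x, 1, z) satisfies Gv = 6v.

We need (G - 6I)v = 0.
G - 6I = [[-3, -16, 16], [0, 2, -2], [0, 1, -1]].
Row 1: (-3)·x + (-16)·1 + (16)·z = 0
Row 2: (0)·x + (2)·1 + (-2)·z = 0
Row 3: (0)·x + (1)·1 + (-1)·z = 0
Solving gives x = 0, z = 1.
Check: G·(0, 1, 1) = (0, 6, 6) = 6·(0, 1, 1).

0, 1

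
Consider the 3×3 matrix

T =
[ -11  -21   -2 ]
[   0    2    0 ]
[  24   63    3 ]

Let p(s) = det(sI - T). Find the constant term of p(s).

p(s) = s^3 + 6s^2 - s - 30.
The constant term is -30.

-30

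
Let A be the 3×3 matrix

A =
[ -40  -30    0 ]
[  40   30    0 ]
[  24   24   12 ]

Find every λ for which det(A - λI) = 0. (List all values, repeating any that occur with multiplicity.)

Compute the characteristic polynomial p(λ) = det(λI - A).
Cofactor expansion gives p(λ) = λ^3 - 2λ^2 - 120λ.
Rational-root test: λ = -10 gives p(-10) = 0.
Factor out (λ + 10): p(λ) = (λ + 10)·(λ^2 - 12λ).
The quadratic factors as λ·(λ - 12).
Eigenvalues: -10, 0, 12.

-10, 0, 12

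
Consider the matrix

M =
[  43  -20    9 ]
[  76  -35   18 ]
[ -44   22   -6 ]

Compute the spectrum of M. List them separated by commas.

-6, 3, 5

Compute the characteristic polynomial p(λ) = det(λI - M).
Cofactor expansion gives p(λ) = λ^3 - 2λ^2 - 33λ + 90.
Try λ = 3: p(3) = 0, so 3 is a root.
Dividing by (λ - 3) leaves λ^2 + λ - 30.
The quadratic factors as (λ + 6)·(λ - 5).
Eigenvalues: -6, 3, 5.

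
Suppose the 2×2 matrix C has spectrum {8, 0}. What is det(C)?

det(C) is the product of the eigenvalues: (8) · (0) = 0.

0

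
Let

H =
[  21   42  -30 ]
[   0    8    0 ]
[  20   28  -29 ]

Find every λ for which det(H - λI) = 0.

-9, 1, 8

The characteristic polynomial is p(r) = det(rI - H).
Expanding along the first row, p(r) = r^3 - 73r + 72.
Since p(1) = 0, r = 1 is a root.
Factor out (r - 1): p(r) = (r - 1)·(r^2 + r - 72).
The quadratic factors as (r + 9)·(r - 8).
Eigenvalues: -9, 1, 8.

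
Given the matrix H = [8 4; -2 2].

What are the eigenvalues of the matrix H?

det(H - lambda·I) = (8 - lambda)(2 - lambda) - (4)·(-2) = lambda^2 - 10·lambda + 24.
This factors as (lambda - 4)·(lambda - 6) = 0.
Eigenvalues: 4, 6.

4, 6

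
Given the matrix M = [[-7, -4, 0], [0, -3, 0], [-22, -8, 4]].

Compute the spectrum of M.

The characteristic polynomial is p(λ) = det(λI - M).
Cofactor expansion gives p(λ) = λ^3 + 6λ^2 - 19λ - 84.
Try λ = -3: p(-3) = 0, so -3 is a root.
Factor out (λ + 3): p(λ) = (λ + 3)·(λ^2 + 3λ - 28).
The quadratic factors as (λ + 7)·(λ - 4).
Eigenvalues: -7, -3, 4.

-7, -3, 4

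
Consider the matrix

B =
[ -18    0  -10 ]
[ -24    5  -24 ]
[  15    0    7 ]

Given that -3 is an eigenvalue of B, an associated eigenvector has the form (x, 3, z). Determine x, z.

-2, 3

We need (B + 3I)v = 0.
B + 3I = [[-15, 0, -10], [-24, 8, -24], [15, 0, 10]].
Row 1: (-15)·x + (0)·3 + (-10)·z = 0
Row 2: (-24)·x + (8)·3 + (-24)·z = 0
Row 3: (15)·x + (0)·3 + (10)·z = 0
Solving gives x = -2, z = 3.
Check: B·(-2, 3, 3) = (6, -9, -9) = -3·(-2, 3, 3).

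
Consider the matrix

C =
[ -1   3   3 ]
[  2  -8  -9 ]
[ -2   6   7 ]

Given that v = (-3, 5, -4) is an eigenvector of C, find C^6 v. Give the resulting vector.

First find the eigenvalue: Cv = (6, -10, 8) = -2·(-3, 5, -4), so λ = -2.
Then C^6 v = λ^6·v = (-2)^6·(-3, 5, -4) = 64·(-3, 5, -4) = (-192, 320, -256).

(-192, 320, -256)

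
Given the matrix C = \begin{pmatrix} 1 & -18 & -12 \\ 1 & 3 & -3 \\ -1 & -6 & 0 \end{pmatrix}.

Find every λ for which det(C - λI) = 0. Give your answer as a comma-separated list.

-3, 3, 4

Set up det(sI - C) = 0.
Cofactor expansion gives p(s) = s^3 - 4s^2 - 9s + 36.
Rational-root test: s = -3 gives p(-3) = 0.
Dividing by (s + 3) leaves s^2 - 7s + 12.
The quadratic factors as (s - 3)·(s - 4).
Eigenvalues: -3, 3, 4.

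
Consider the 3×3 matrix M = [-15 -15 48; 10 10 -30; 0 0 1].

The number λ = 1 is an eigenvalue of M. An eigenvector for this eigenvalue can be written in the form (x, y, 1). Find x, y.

We need (M - 1I)v = 0.
M - 1I = [[-16, -15, 48], [10, 9, -30], [0, 0, 0]].
Row 1: (-16)·x + (-15)·y + (48)·1 = 0
Row 2: (10)·x + (9)·y + (-30)·1 = 0
Row 3: (0)·x + (0)·y + (0)·1 = 0
Solving gives x = 3, y = 0.
Check: M·(3, 0, 1) = (3, 0, 1) = 1·(3, 0, 1).

3, 0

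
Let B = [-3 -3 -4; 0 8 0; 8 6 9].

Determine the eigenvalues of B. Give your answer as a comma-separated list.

1, 5, 8

Compute the characteristic polynomial p(s) = det(sI - B).
Cofactor expansion gives p(s) = s^3 - 14s^2 + 53s - 40.
Try s = 8: p(8) = 0, so 8 is a root.
Dividing by (s - 8) leaves s^2 - 6s + 5.
The quadratic factors as (s - 1)·(s - 5).
Eigenvalues: 1, 5, 8.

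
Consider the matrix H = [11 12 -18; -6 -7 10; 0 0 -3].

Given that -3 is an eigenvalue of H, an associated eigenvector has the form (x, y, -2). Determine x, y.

We need (H + 3I)v = 0.
H + 3I = [[14, 12, -18], [-6, -4, 10], [0, 0, 0]].
Row 1: (14)·x + (12)·y + (-18)·-2 = 0
Row 2: (-6)·x + (-4)·y + (10)·-2 = 0
Row 3: (0)·x + (0)·y + (0)·-2 = 0
Solving gives x = -6, y = 4.
Check: H·(-6, 4, -2) = (18, -12, 6) = -3·(-6, 4, -2).

-6, 4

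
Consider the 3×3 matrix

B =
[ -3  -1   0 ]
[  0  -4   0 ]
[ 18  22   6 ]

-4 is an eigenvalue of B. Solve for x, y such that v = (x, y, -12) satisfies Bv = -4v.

We need (B + 4I)v = 0.
B + 4I = [[1, -1, 0], [0, 0, 0], [18, 22, 10]].
Row 1: (1)·x + (-1)·y + (0)·-12 = 0
Row 2: (0)·x + (0)·y + (0)·-12 = 0
Row 3: (18)·x + (22)·y + (10)·-12 = 0
Solving gives x = 3, y = 3.
Check: B·(3, 3, -12) = (-12, -12, 48) = -4·(3, 3, -12).

3, 3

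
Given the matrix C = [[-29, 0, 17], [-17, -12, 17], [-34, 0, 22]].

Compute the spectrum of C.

-12, -12, 5

Compute the characteristic polynomial p(s) = det(sI - C).
Expanding the 3×3 determinant: p(s) = s^3 + 19s^2 + 24s - 720.
Rational-root test: s = 5 gives p(5) = 0.
Dividing by (s - 5) leaves s^2 + 24s + 144.
The quadratic factor is (s + 12)^2.
Eigenvalues: -12, -12, 5.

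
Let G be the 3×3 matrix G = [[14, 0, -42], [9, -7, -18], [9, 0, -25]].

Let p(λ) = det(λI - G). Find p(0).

196

p(0) = det(0·I − G) = det(−G) = (−1)^3·det(G).
det(G) = -196, so p(0) = 196.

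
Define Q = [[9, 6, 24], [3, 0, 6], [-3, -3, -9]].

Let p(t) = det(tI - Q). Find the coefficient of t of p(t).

-9

p(t) = t^3 - 9t.
The coefficient of t is -9.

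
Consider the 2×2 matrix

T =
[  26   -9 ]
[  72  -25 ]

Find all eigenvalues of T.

-1, 2

det(T - λI) = (26 - λ)(-25 - λ) - (-9)·(72) = λ^2 - λ - 2.
This factors as (λ + 1)·(λ - 2) = 0.
Eigenvalues: -1, 2.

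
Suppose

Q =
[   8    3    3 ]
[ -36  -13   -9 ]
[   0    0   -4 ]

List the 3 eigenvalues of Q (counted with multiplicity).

-4, -4, -1

Compute the characteristic polynomial p(t) = det(tI - Q).
Cofactor expansion gives p(t) = t^3 + 9t^2 + 24t + 16.
Since p(-4) = 0, t = -4 is a root.
Factor out (t + 4): p(t) = (t + 4)·(t^2 + 5t + 4).
The quadratic factors as (t + 4)·(t + 1).
Eigenvalues: -4, -4, -1.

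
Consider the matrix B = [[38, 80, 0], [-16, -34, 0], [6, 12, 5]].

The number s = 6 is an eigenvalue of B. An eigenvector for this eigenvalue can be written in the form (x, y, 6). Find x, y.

We need (B - 6I)v = 0.
B - 6I = [[32, 80, 0], [-16, -40, 0], [6, 12, -1]].
Row 1: (32)·x + (80)·y + (0)·6 = 0
Row 2: (-16)·x + (-40)·y + (0)·6 = 0
Row 3: (6)·x + (12)·y + (-1)·6 = 0
Solving gives x = 5, y = -2.
Check: B·(5, -2, 6) = (30, -12, 36) = 6·(5, -2, 6).

5, -2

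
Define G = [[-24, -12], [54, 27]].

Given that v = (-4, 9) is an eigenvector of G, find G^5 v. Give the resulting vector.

First find the eigenvalue: Gv = (-12, 27) = 3·(-4, 9), so λ = 3.
Then G^5 v = λ^5·v = 3^5·(-4, 9) = 243·(-4, 9) = (-972, 2187).

(-972, 2187)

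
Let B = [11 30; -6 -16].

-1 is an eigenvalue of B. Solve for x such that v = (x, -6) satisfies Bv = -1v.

We need (B + 1I)v = 0.
B + 1I = [[12, 30], [-6, -15]].
Row 1: (12)·x + (30)·-6 = 0
Row 2: (-6)·x + (-15)·-6 = 0
Solving gives x = 15.
Check: B·(15, -6) = (-15, 6) = -1·(15, -6).

15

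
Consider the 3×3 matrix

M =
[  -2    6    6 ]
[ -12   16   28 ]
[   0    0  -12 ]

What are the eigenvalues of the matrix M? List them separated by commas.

Set up det(tI - M) = 0.
Cofactor expansion gives p(t) = t^3 - 2t^2 - 128t + 480.
Rational-root test: t = 4 gives p(4) = 0.
Dividing by (t - 4) leaves t^2 + 2t - 120.
The quadratic factors as (t + 12)·(t - 10).
Eigenvalues: -12, 4, 10.

-12, 4, 10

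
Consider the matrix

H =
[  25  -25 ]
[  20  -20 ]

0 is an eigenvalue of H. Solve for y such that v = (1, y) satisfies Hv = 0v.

We need (H)v = 0.
H = [[25, -25], [20, -20]].
Row 1: (25)·1 + (-25)·y = 0
Row 2: (20)·1 + (-20)·y = 0
Solving gives y = 1.
Check: H·(1, 1) = (0, 0) = 0·(1, 1).

1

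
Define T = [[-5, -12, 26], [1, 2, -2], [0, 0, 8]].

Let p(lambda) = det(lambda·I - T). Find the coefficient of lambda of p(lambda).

-22

p(lambda) = lambda^3 - 5·lambda^2 - 22·lambda - 16.
The coefficient of lambda is -22.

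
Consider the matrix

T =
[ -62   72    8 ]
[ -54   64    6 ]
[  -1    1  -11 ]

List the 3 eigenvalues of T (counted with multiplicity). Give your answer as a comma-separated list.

Set up det(sI - T) = 0.
Expanding the 3×3 determinant: p(s) = s^3 + 9s^2 - 100s - 900.
Try s = -9: p(-9) = 0, so -9 is a root.
Factor out (s + 9): p(s) = (s + 9)·(s^2 - 100).
The quadratic factors as (s + 10)·(s - 10).
Eigenvalues: -10, -9, 10.

-10, -9, 10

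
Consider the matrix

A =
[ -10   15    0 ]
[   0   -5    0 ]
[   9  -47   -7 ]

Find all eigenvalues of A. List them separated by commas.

The characteristic polynomial is p(λ) = det(λI - A).
Expanding along the first row, p(λ) = λ^3 + 22λ^2 + 155λ + 350.
Try λ = -7: p(-7) = 0, so -7 is a root.
Factor out (λ + 7): p(λ) = (λ + 7)·(λ^2 + 15λ + 50).
The quadratic factors as (λ + 10)·(λ + 5).
Eigenvalues: -10, -7, -5.

-10, -7, -5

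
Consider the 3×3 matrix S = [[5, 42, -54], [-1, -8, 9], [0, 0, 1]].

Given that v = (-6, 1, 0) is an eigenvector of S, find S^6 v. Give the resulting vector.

(-384, 64, 0)

First find the eigenvalue: Sv = (12, -2, 0) = -2·(-6, 1, 0), so λ = -2.
Then S^6 v = λ^6·v = (-2)^6·(-6, 1, 0) = 64·(-6, 1, 0) = (-384, 64, 0).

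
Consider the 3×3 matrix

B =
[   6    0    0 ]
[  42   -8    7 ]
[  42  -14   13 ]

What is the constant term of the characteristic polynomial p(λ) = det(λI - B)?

36

p(0) = det(0·I − B) = det(−B) = (−1)^3·det(B).
det(B) = -36, so p(0) = 36.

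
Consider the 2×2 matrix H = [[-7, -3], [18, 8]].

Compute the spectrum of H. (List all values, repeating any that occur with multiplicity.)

det(H - sI) = (-7 - s)(8 - s) - (-3)·(18) = s^2 - s - 2.
This factors as (s + 1)·(s - 2) = 0.
Eigenvalues: -1, 2.

-1, 2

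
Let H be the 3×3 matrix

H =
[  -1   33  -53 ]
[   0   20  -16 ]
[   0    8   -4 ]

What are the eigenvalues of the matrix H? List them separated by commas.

-1, 4, 12

Compute the characteristic polynomial p(s) = det(sI - H).
Expanding the 3×3 determinant: p(s) = s^3 - 15s^2 + 32s + 48.
Try s = -1: p(-1) = 0, so -1 is a root.
Dividing by (s + 1) leaves s^2 - 16s + 48.
The quadratic factors as (s - 4)·(s - 12).
Eigenvalues: -1, 4, 12.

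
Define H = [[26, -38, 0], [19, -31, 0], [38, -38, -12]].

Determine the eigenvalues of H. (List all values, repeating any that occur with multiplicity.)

Compute the characteristic polynomial p(λ) = det(λI - H).
Expanding the 3×3 determinant: p(λ) = λ^3 + 17λ^2 - 24λ - 1008.
Try λ = 7: p(7) = 0, so 7 is a root.
Dividing by (λ - 7) leaves λ^2 + 24λ + 144.
The quadratic factor is (λ + 12)^2.
Eigenvalues: -12, -12, 7.

-12, -12, 7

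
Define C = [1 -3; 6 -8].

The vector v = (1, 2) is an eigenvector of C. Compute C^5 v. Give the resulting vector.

First find the eigenvalue: Cv = (-5, -10) = -5·(1, 2), so λ = -5.
Then C^5 v = λ^5·v = (-5)^5·(1, 2) = -3125·(1, 2) = (-3125, -6250).

(-3125, -6250)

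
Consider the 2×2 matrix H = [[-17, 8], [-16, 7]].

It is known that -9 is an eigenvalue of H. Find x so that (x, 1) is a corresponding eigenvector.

1

We need (H + 9I)v = 0.
H + 9I = [[-8, 8], [-16, 16]].
Row 1: (-8)·x + (8)·1 = 0
Row 2: (-16)·x + (16)·1 = 0
Solving gives x = 1.
Check: H·(1, 1) = (-9, -9) = -9·(1, 1).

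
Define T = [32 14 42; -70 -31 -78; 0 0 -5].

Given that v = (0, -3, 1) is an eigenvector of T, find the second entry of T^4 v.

First find the eigenvalue: Tv = (0, 15, -5) = -5·(0, -3, 1), so λ = -5.
Then T^4 v = λ^4·v = (-5)^4·(0, -3, 1) = 625·(0, -3, 1) = (0, -1875, 625).

-1875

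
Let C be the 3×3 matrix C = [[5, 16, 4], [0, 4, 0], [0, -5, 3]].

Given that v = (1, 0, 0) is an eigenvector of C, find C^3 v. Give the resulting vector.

(125, 0, 0)

First find the eigenvalue: Cv = (5, 0, 0) = 5·(1, 0, 0), so λ = 5.
Then C^3 v = λ^3·v = 5^3·(1, 0, 0) = 125·(1, 0, 0) = (125, 0, 0).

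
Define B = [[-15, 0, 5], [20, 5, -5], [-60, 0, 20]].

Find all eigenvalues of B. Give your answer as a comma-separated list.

The characteristic polynomial is p(λ) = det(λI - B).
Expanding the 3×3 determinant: p(λ) = λ^3 - 10λ^2 + 25λ.
Rational-root test: λ = 5 gives p(5) = 0.
Dividing by (λ - 5) leaves λ^2 - 5λ.
The quadratic factors as λ·(λ - 5).
Eigenvalues: 0, 5, 5.

0, 5, 5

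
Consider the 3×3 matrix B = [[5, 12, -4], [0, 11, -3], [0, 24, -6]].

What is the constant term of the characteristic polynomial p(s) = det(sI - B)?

-30

p(0) = det(0·I − B) = det(−B) = (−1)^3·det(B).
det(B) = 30, so p(0) = -30.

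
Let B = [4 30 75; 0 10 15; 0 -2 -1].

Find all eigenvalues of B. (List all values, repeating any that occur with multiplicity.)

Set up det(rI - B) = 0.
Cofactor expansion gives p(r) = r^3 - 13r^2 + 56r - 80.
Try r = 4: p(4) = 0, so 4 is a root.
Dividing by (r - 4) leaves r^2 - 9r + 20.
The quadratic factors as (r - 4)·(r - 5).
Eigenvalues: 4, 4, 5.

4, 4, 5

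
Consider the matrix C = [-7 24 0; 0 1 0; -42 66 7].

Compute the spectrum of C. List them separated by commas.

Set up det(μI - C) = 0.
Cofactor expansion gives p(μ) = μ^3 - μ^2 - 49μ + 49.
Try μ = 1: p(1) = 0, so 1 is a root.
Factor out (μ - 1): p(μ) = (μ - 1)·(μ^2 - 49).
The quadratic factors as (μ + 7)·(μ - 7).
Eigenvalues: -7, 1, 7.

-7, 1, 7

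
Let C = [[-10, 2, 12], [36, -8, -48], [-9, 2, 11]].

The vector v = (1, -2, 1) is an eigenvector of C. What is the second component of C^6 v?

-128

First find the eigenvalue: Cv = (-2, 4, -2) = -2·(1, -2, 1), so λ = -2.
Then C^6 v = λ^6·v = (-2)^6·(1, -2, 1) = 64·(1, -2, 1) = (64, -128, 64).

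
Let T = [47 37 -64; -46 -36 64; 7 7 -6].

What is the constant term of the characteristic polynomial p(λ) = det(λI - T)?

p(0) = det(0·I − T) = det(−T) = (−1)^3·det(T).
det(T) = -60, so p(0) = 60.

60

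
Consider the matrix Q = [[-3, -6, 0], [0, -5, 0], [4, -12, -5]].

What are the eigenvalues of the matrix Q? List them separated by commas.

-5, -5, -3

The characteristic polynomial is p(μ) = det(μI - Q).
Expanding the 3×3 determinant: p(μ) = μ^3 + 13μ^2 + 55μ + 75.
Try μ = -3: p(-3) = 0, so -3 is a root.
Factor out (μ + 3): p(μ) = (μ + 3)·(μ^2 + 10μ + 25).
The quadratic factor is (μ + 5)^2.
Eigenvalues: -5, -5, -3.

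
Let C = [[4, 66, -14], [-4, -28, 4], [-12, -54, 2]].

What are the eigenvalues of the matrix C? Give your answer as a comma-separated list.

Set up det(tI - C) = 0.
Expanding along the first row, p(t) = t^3 + 22t^2 + 152t + 320.
Try t = -4: p(-4) = 0, so -4 is a root.
Factor out (t + 4): p(t) = (t + 4)·(t^2 + 18t + 80).
The quadratic factors as (t + 10)·(t + 8).
Eigenvalues: -10, -8, -4.

-10, -8, -4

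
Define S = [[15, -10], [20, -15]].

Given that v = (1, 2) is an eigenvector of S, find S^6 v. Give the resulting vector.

(15625, 31250)

First find the eigenvalue: Sv = (-5, -10) = -5·(1, 2), so λ = -5.
Then S^6 v = λ^6·v = (-5)^6·(1, 2) = 15625·(1, 2) = (15625, 31250).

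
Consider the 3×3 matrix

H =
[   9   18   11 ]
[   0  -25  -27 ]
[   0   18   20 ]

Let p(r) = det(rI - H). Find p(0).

p(0) = det(0·I − H) = det(−H) = (−1)^3·det(H).
det(H) = -126, so p(0) = 126.

126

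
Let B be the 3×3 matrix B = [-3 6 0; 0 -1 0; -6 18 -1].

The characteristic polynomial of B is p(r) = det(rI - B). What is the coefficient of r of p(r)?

p(r) = r^3 + 5r^2 + 7r + 3.
The coefficient of r is 7.

7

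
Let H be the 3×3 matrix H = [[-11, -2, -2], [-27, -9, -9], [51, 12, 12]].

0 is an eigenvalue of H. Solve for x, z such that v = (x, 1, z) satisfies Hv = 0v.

We need (H)v = 0.
H = [[-11, -2, -2], [-27, -9, -9], [51, 12, 12]].
Row 1: (-11)·x + (-2)·1 + (-2)·z = 0
Row 2: (-27)·x + (-9)·1 + (-9)·z = 0
Row 3: (51)·x + (12)·1 + (12)·z = 0
Solving gives x = 0, z = -1.
Check: H·(0, 1, -1) = (0, 0, 0) = 0·(0, 1, -1).

0, -1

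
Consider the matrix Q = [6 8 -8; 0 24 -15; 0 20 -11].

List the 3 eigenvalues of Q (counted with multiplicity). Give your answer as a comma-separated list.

Set up det(lambda·I - Q) = 0.
Cofactor expansion gives p(lambda) = lambda^3 - 19·lambda^2 + 114·lambda - 216.
Since p(4) = 0, lambda = 4 is a root.
Dividing by (lambda - 4) leaves lambda^2 - 15·lambda + 54.
The quadratic factors as (lambda - 6)·(lambda - 9).
Eigenvalues: 4, 6, 9.

4, 6, 9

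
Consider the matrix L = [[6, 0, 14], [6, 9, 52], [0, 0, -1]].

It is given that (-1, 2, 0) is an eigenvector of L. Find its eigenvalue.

Compute Lv: L·(-1, 2, 0) = (-6, 12, 0).
Since Lv = λv, compare component 1: -6 = λ·-1, so λ = 6.

6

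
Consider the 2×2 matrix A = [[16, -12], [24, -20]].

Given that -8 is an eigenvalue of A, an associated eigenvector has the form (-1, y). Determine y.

We need (A + 8I)v = 0.
A + 8I = [[24, -12], [24, -12]].
Row 1: (24)·-1 + (-12)·y = 0
Row 2: (24)·-1 + (-12)·y = 0
Solving gives y = -2.
Check: A·(-1, -2) = (8, 16) = -8·(-1, -2).

-2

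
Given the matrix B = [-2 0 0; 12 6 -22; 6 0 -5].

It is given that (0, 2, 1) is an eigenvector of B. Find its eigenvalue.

Compute Bv: B·(0, 2, 1) = (0, -10, -5).
Since Bv = λv, compare component 2: -10 = λ·2, so λ = -5.

-5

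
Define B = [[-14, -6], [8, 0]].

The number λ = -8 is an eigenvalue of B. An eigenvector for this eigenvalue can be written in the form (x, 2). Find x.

-2

We need (B + 8I)v = 0.
B + 8I = [[-6, -6], [8, 8]].
Row 1: (-6)·x + (-6)·2 = 0
Row 2: (8)·x + (8)·2 = 0
Solving gives x = -2.
Check: B·(-2, 2) = (16, -16) = -8·(-2, 2).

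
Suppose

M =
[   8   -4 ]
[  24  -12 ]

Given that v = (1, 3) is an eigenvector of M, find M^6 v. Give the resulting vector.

(4096, 12288)

First find the eigenvalue: Mv = (-4, -12) = -4·(1, 3), so λ = -4.
Then M^6 v = λ^6·v = (-4)^6·(1, 3) = 4096·(1, 3) = (4096, 12288).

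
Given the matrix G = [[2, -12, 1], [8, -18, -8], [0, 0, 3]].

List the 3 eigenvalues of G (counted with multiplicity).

Compute the characteristic polynomial p(s) = det(sI - G).
Expanding the 3×3 determinant: p(s) = s^3 + 13s^2 + 12s - 180.
Rational-root test: s = 3 gives p(3) = 0.
Dividing by (s - 3) leaves s^2 + 16s + 60.
The quadratic factors as (s + 10)·(s + 6).
Eigenvalues: -10, -6, 3.

-10, -6, 3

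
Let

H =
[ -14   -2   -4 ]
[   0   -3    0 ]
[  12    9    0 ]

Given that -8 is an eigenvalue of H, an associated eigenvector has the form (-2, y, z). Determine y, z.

0, 3

We need (H + 8I)v = 0.
H + 8I = [[-6, -2, -4], [0, 5, 0], [12, 9, 8]].
Row 1: (-6)·-2 + (-2)·y + (-4)·z = 0
Row 2: (0)·-2 + (5)·y + (0)·z = 0
Row 3: (12)·-2 + (9)·y + (8)·z = 0
Solving gives y = 0, z = 3.
Check: H·(-2, 0, 3) = (16, 0, -24) = -8·(-2, 0, 3).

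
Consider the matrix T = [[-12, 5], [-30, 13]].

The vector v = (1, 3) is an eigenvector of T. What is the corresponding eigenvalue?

Compute Tv: T·(1, 3) = (3, 9).
Since Tv = λv, compare component 1: 3 = λ·1, so λ = 3.

3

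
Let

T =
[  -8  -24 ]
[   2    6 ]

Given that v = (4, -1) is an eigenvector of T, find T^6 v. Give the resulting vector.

First find the eigenvalue: Tv = (-8, 2) = -2·(4, -1), so λ = -2.
Then T^6 v = λ^6·v = (-2)^6·(4, -1) = 64·(4, -1) = (256, -64).

(256, -64)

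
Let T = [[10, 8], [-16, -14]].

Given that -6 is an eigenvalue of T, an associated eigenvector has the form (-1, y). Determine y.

We need (T + 6I)v = 0.
T + 6I = [[16, 8], [-16, -8]].
Row 1: (16)·-1 + (8)·y = 0
Row 2: (-16)·-1 + (-8)·y = 0
Solving gives y = 2.
Check: T·(-1, 2) = (6, -12) = -6·(-1, 2).

2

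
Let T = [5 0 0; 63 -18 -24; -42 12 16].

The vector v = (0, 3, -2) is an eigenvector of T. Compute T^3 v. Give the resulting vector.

First find the eigenvalue: Tv = (0, -6, 4) = -2·(0, 3, -2), so λ = -2.
Then T^3 v = λ^3·v = (-2)^3·(0, 3, -2) = -8·(0, 3, -2) = (0, -24, 16).

(0, -24, 16)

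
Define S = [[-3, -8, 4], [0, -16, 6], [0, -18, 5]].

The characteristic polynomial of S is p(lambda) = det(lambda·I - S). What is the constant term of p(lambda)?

84

p(lambda) = lambda^3 + 14·lambda^2 + 61·lambda + 84.
The constant term is 84.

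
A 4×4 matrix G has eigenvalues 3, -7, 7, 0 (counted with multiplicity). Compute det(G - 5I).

If G has eigenvalues 3, -7, 7, 0, then G - 5I has eigenvalues -2, -12, 2, -5.
det(G - 5I) = (-2) · (-12) · (2) · (-5) = -240.

-240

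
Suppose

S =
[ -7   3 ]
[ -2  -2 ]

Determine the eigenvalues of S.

-5, -4

det(S - sI) = (-7 - s)(-2 - s) - (3)·(-2) = s^2 + 9s + 20.
This factors as (s + 5)·(s + 4) = 0.
Eigenvalues: -5, -4.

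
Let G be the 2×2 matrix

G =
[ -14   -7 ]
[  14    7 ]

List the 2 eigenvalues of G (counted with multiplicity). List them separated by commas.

det(G - λI) = (-14 - λ)(7 - λ) - (-7)·(14) = λ^2 + 7λ.
This factors as (λ + 7)·λ = 0.
Eigenvalues: -7, 0.

-7, 0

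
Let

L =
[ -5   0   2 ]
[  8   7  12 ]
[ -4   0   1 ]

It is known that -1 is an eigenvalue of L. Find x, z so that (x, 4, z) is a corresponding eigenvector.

-1, -2

We need (L + 1I)v = 0.
L + 1I = [[-4, 0, 2], [8, 8, 12], [-4, 0, 2]].
Row 1: (-4)·x + (0)·4 + (2)·z = 0
Row 2: (8)·x + (8)·4 + (12)·z = 0
Row 3: (-4)·x + (0)·4 + (2)·z = 0
Solving gives x = -1, z = -2.
Check: L·(-1, 4, -2) = (1, -4, 2) = -1·(-1, 4, -2).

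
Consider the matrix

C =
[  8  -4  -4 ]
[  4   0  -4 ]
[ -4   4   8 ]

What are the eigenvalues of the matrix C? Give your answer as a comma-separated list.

Compute the characteristic polynomial p(lambda) = det(lambda·I - C).
Expanding along the first row, p(lambda) = lambda^3 - 16·lambda^2 + 80·lambda - 128.
Rational-root test: lambda = 4 gives p(4) = 0.
Factor out (lambda - 4): p(lambda) = (lambda - 4)·(lambda^2 - 12·lambda + 32).
The quadratic factors as (lambda - 4)·(lambda - 8).
Eigenvalues: 4, 4, 8.

4, 4, 8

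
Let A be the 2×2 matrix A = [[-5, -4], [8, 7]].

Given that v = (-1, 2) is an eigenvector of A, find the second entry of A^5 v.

First find the eigenvalue: Av = (-3, 6) = 3·(-1, 2), so λ = 3.
Then A^5 v = λ^5·v = 3^5·(-1, 2) = 243·(-1, 2) = (-243, 486).

486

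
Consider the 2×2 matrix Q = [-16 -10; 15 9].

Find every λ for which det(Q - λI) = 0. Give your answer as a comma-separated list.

det(Q - tI) = (-16 - t)(9 - t) - (-10)·(15) = t^2 + 7t + 6.
This factors as (t + 6)·(t + 1) = 0.
Eigenvalues: -6, -1.

-6, -1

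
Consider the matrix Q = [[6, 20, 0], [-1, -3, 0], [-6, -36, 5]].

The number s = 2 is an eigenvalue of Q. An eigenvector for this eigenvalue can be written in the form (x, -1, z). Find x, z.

5, -2

We need (Q - 2I)v = 0.
Q - 2I = [[4, 20, 0], [-1, -5, 0], [-6, -36, 3]].
Row 1: (4)·x + (20)·-1 + (0)·z = 0
Row 2: (-1)·x + (-5)·-1 + (0)·z = 0
Row 3: (-6)·x + (-36)·-1 + (3)·z = 0
Solving gives x = 5, z = -2.
Check: Q·(5, -1, -2) = (10, -2, -4) = 2·(5, -1, -2).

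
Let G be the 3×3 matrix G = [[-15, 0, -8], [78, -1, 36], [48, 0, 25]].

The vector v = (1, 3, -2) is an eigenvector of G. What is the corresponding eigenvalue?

Compute Gv: G·(1, 3, -2) = (1, 3, -2).
Since Gv = λv, compare component 1: 1 = λ·1, so λ = 1.

1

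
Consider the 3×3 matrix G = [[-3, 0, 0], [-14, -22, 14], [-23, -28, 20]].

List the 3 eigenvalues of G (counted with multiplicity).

-8, -3, 6

The characteristic polynomial is p(λ) = det(λI - G).
Expanding the 3×3 determinant: p(λ) = λ^3 + 5λ^2 - 42λ - 144.
Try λ = -3: p(-3) = 0, so -3 is a root.
Dividing by (λ + 3) leaves λ^2 + 2λ - 48.
The quadratic factors as (λ + 8)·(λ - 6).
Eigenvalues: -8, -3, 6.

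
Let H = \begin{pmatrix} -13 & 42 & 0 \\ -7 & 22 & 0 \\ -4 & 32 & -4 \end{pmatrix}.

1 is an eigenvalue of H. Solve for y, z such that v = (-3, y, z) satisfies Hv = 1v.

-1, -4

We need (H - 1I)v = 0.
H - 1I = [[-14, 42, 0], [-7, 21, 0], [-4, 32, -5]].
Row 1: (-14)·-3 + (42)·y + (0)·z = 0
Row 2: (-7)·-3 + (21)·y + (0)·z = 0
Row 3: (-4)·-3 + (32)·y + (-5)·z = 0
Solving gives y = -1, z = -4.
Check: H·(-3, -1, -4) = (-3, -1, -4) = 1·(-3, -1, -4).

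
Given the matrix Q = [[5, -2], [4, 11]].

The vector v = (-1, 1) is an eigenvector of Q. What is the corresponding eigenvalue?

7

Compute Qv: Q·(-1, 1) = (-7, 7).
Since Qv = λv, compare component 1: -7 = λ·-1, so λ = 7.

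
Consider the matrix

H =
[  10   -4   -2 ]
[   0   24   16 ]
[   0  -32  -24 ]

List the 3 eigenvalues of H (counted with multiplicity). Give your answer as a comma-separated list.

-8, 8, 10

Set up det(tI - H) = 0.
Expanding the 3×3 determinant: p(t) = t^3 - 10t^2 - 64t + 640.
Try t = 8: p(8) = 0, so 8 is a root.
Dividing by (t - 8) leaves t^2 - 2t - 80.
The quadratic factors as (t + 8)·(t - 10).
Eigenvalues: -8, 8, 10.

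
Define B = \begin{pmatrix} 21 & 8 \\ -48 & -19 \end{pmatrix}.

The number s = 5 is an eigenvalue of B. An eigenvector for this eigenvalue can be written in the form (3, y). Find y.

We need (B - 5I)v = 0.
B - 5I = [[16, 8], [-48, -24]].
Row 1: (16)·3 + (8)·y = 0
Row 2: (-48)·3 + (-24)·y = 0
Solving gives y = -6.
Check: B·(3, -6) = (15, -30) = 5·(3, -6).

-6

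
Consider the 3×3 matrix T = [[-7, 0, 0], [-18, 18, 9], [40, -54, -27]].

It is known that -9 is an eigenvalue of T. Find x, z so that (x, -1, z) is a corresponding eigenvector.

We need (T + 9I)v = 0.
T + 9I = [[2, 0, 0], [-18, 27, 9], [40, -54, -18]].
Row 1: (2)·x + (0)·-1 + (0)·z = 0
Row 2: (-18)·x + (27)·-1 + (9)·z = 0
Row 3: (40)·x + (-54)·-1 + (-18)·z = 0
Solving gives x = 0, z = 3.
Check: T·(0, -1, 3) = (0, 9, -27) = -9·(0, -1, 3).

0, 3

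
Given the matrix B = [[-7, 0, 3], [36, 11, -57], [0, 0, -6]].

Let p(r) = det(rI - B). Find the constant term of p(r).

-462

p(r) = r^3 + 2r^2 - 101r - 462.
The constant term is -462.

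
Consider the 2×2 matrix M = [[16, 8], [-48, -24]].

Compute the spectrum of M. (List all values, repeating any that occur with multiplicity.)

-8, 0

det(M - μI) = (16 - μ)(-24 - μ) - (8)·(-48) = μ^2 + 8μ.
This factors as (μ + 8)·μ = 0.
Eigenvalues: -8, 0.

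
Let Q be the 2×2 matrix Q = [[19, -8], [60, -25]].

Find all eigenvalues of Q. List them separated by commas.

-5, -1

det(Q - lambda·I) = (19 - lambda)(-25 - lambda) - (-8)·(60) = lambda^2 + 6·lambda + 5.
This factors as (lambda + 5)·(lambda + 1) = 0.
Eigenvalues: -5, -1.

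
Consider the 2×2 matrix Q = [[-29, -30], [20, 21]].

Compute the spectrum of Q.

-9, 1

det(Q - λI) = (-29 - λ)(21 - λ) - (-30)·(20) = λ^2 + 8λ - 9.
This factors as (λ + 9)·(λ - 1) = 0.
Eigenvalues: -9, 1.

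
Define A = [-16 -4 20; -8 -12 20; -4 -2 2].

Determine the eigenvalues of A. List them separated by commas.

-10, -8, -8

Set up det(rI - A) = 0.
Cofactor expansion gives p(r) = r^3 + 26r^2 + 224r + 640.
Rational-root test: r = -8 gives p(-8) = 0.
Factor out (r + 8): p(r) = (r + 8)·(r^2 + 18r + 80).
The quadratic factors as (r + 10)·(r + 8).
Eigenvalues: -10, -8, -8.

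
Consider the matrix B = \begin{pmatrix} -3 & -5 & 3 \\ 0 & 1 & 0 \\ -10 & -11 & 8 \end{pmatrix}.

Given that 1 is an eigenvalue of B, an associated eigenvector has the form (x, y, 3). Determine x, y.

We need (B - 1I)v = 0.
B - 1I = [[-4, -5, 3], [0, 0, 0], [-10, -11, 7]].
Row 1: (-4)·x + (-5)·y + (3)·3 = 0
Row 2: (0)·x + (0)·y + (0)·3 = 0
Row 3: (-10)·x + (-11)·y + (7)·3 = 0
Solving gives x = 1, y = 1.
Check: B·(1, 1, 3) = (1, 1, 3) = 1·(1, 1, 3).

1, 1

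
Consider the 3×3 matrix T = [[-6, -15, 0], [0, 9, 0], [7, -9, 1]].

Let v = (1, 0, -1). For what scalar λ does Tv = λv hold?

-6

Compute Tv: T·(1, 0, -1) = (-6, 0, 6).
Since Tv = λv, compare component 1: -6 = λ·1, so λ = -6.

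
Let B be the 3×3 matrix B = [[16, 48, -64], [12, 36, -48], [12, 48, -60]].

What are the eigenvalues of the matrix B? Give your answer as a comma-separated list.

-12, 0, 4

The characteristic polynomial is p(lambda) = det(lambda·I - B).
Cofactor expansion gives p(lambda) = lambda^3 + 8·lambda^2 - 48·lambda.
Try lambda = -12: p(-12) = 0, so -12 is a root.
Dividing by (lambda + 12) leaves lambda^2 - 4·lambda.
The quadratic factors as lambda·(lambda - 4).
Eigenvalues: -12, 0, 4.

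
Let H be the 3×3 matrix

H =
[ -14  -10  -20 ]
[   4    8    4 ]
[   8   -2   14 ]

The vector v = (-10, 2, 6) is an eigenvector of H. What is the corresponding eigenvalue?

Compute Hv: H·(-10, 2, 6) = (0, 0, 0).
Since Hv = λv, compare component 1: 0 = λ·-10, so λ = 0.

0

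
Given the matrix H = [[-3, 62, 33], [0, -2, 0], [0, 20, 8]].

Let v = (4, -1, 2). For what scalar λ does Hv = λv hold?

-2

Compute Hv: H·(4, -1, 2) = (-8, 2, -4).
Since Hv = λv, compare component 1: -8 = λ·4, so λ = -2.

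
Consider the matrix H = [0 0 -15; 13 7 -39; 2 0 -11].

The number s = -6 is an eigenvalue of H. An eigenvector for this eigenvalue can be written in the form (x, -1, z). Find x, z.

-5, -2

We need (H + 6I)v = 0.
H + 6I = [[6, 0, -15], [13, 13, -39], [2, 0, -5]].
Row 1: (6)·x + (0)·-1 + (-15)·z = 0
Row 2: (13)·x + (13)·-1 + (-39)·z = 0
Row 3: (2)·x + (0)·-1 + (-5)·z = 0
Solving gives x = -5, z = -2.
Check: H·(-5, -1, -2) = (30, 6, 12) = -6·(-5, -1, -2).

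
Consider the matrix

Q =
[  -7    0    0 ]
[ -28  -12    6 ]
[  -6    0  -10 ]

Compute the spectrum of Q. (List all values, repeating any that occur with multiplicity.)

Compute the characteristic polynomial p(λ) = det(λI - Q).
Expanding the 3×3 determinant: p(λ) = λ^3 + 29λ^2 + 274λ + 840.
Try λ = -12: p(-12) = 0, so -12 is a root.
Dividing by (λ + 12) leaves λ^2 + 17λ + 70.
The quadratic factors as (λ + 10)·(λ + 7).
Eigenvalues: -12, -10, -7.

-12, -10, -7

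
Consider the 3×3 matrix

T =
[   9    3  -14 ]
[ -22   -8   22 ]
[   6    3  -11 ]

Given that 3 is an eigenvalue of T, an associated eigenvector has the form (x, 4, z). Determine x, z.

-2, 0

We need (T - 3I)v = 0.
T - 3I = [[6, 3, -14], [-22, -11, 22], [6, 3, -14]].
Row 1: (6)·x + (3)·4 + (-14)·z = 0
Row 2: (-22)·x + (-11)·4 + (22)·z = 0
Row 3: (6)·x + (3)·4 + (-14)·z = 0
Solving gives x = -2, z = 0.
Check: T·(-2, 4, 0) = (-6, 12, 0) = 3·(-2, 4, 0).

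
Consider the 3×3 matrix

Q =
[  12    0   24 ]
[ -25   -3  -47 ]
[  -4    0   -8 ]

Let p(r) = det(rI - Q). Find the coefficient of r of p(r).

p(r) = r^3 - r^2 - 12r.
The coefficient of r is -12.

-12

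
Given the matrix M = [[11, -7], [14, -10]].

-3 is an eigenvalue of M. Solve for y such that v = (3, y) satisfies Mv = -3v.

6

We need (M + 3I)v = 0.
M + 3I = [[14, -7], [14, -7]].
Row 1: (14)·3 + (-7)·y = 0
Row 2: (14)·3 + (-7)·y = 0
Solving gives y = 6.
Check: M·(3, 6) = (-9, -18) = -3·(3, 6).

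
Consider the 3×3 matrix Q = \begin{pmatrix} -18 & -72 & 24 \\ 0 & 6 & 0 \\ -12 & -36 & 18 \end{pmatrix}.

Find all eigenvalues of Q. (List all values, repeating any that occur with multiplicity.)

-6, 6, 6

Set up det(λI - Q) = 0.
Cofactor expansion gives p(λ) = λ^3 - 6λ^2 - 36λ + 216.
Since p(-6) = 0, λ = -6 is a root.
Factor out (λ + 6): p(λ) = (λ + 6)·(λ^2 - 12λ + 36).
The quadratic factor is (λ - 6)^2.
Eigenvalues: -6, 6, 6.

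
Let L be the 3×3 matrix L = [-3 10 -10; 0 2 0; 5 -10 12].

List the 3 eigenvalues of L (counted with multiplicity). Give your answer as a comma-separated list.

Set up det(sI - L) = 0.
Expanding along the first row, p(s) = s^3 - 11s^2 + 32s - 28.
Since p(2) = 0, s = 2 is a root.
Factor out (s - 2): p(s) = (s - 2)·(s^2 - 9s + 14).
The quadratic factors as (s - 2)·(s - 7).
Eigenvalues: 2, 2, 7.

2, 2, 7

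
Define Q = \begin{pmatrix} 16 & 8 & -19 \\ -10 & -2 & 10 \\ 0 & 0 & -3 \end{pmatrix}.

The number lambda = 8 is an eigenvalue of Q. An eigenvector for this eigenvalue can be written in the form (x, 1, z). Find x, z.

We need (Q - 8I)v = 0.
Q - 8I = [[8, 8, -19], [-10, -10, 10], [0, 0, -11]].
Row 1: (8)·x + (8)·1 + (-19)·z = 0
Row 2: (-10)·x + (-10)·1 + (10)·z = 0
Row 3: (0)·x + (0)·1 + (-11)·z = 0
Solving gives x = -1, z = 0.
Check: Q·(-1, 1, 0) = (-8, 8, 0) = 8·(-1, 1, 0).

-1, 0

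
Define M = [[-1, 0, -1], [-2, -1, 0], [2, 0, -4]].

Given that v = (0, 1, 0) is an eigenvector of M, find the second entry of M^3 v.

First find the eigenvalue: Mv = (0, -1, 0) = -1·(0, 1, 0), so λ = -1.
Then M^3 v = λ^3·v = (-1)^3·(0, 1, 0) = -1·(0, 1, 0) = (0, -1, 0).

-1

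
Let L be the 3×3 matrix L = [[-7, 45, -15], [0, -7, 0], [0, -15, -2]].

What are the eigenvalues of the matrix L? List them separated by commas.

-7, -7, -2

Compute the characteristic polynomial p(lambda) = det(lambda·I - L).
Expanding the 3×3 determinant: p(lambda) = lambda^3 + 16·lambda^2 + 77·lambda + 98.
Since p(-2) = 0, lambda = -2 is a root.
Dividing by (lambda + 2) leaves lambda^2 + 14·lambda + 49.
The quadratic factor is (lambda + 7)^2.
Eigenvalues: -7, -7, -2.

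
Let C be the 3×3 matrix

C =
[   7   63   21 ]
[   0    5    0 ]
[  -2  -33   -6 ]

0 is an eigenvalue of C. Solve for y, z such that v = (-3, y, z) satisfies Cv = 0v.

We need (C)v = 0.
C = [[7, 63, 21], [0, 5, 0], [-2, -33, -6]].
Row 1: (7)·-3 + (63)·y + (21)·z = 0
Row 2: (0)·-3 + (5)·y + (0)·z = 0
Row 3: (-2)·-3 + (-33)·y + (-6)·z = 0
Solving gives y = 0, z = 1.
Check: C·(-3, 0, 1) = (0, 0, 0) = 0·(-3, 0, 1).

0, 1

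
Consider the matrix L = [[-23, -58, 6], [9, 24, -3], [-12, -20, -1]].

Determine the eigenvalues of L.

Compute the characteristic polynomial p(t) = det(tI - L).
Expanding the 3×3 determinant: p(t) = t^3 - 19t + 30.
Try t = 3: p(3) = 0, so 3 is a root.
Factor out (t - 3): p(t) = (t - 3)·(t^2 + 3t - 10).
The quadratic factors as (t + 5)·(t - 2).
Eigenvalues: -5, 2, 3.

-5, 2, 3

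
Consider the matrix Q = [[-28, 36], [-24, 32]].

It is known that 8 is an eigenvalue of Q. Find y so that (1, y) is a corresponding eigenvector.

1

We need (Q - 8I)v = 0.
Q - 8I = [[-36, 36], [-24, 24]].
Row 1: (-36)·1 + (36)·y = 0
Row 2: (-24)·1 + (24)·y = 0
Solving gives y = 1.
Check: Q·(1, 1) = (8, 8) = 8·(1, 1).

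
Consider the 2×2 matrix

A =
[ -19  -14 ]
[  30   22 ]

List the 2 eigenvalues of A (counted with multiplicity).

1, 2

det(A - tI) = (-19 - t)(22 - t) - (-14)·(30) = t^2 - 3t + 2.
This factors as (t - 1)·(t - 2) = 0.
Eigenvalues: 1, 2.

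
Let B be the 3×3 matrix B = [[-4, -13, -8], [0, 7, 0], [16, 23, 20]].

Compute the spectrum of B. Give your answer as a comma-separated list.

Compute the characteristic polynomial p(lambda) = det(lambda·I - B).
Expanding the 3×3 determinant: p(lambda) = lambda^3 - 23·lambda^2 + 160·lambda - 336.
Rational-root test: lambda = 4 gives p(4) = 0.
Dividing by (lambda - 4) leaves lambda^2 - 19·lambda + 84.
The quadratic factors as (lambda - 7)·(lambda - 12).
Eigenvalues: 4, 7, 12.

4, 7, 12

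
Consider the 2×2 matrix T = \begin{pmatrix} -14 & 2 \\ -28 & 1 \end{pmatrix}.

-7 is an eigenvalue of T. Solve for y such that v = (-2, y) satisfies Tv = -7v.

We need (T + 7I)v = 0.
T + 7I = [[-7, 2], [-28, 8]].
Row 1: (-7)·-2 + (2)·y = 0
Row 2: (-28)·-2 + (8)·y = 0
Solving gives y = -7.
Check: T·(-2, -7) = (14, 49) = -7·(-2, -7).

-7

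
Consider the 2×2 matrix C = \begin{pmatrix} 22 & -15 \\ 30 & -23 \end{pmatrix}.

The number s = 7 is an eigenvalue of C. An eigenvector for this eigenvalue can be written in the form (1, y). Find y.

We need (C - 7I)v = 0.
C - 7I = [[15, -15], [30, -30]].
Row 1: (15)·1 + (-15)·y = 0
Row 2: (30)·1 + (-30)·y = 0
Solving gives y = 1.
Check: C·(1, 1) = (7, 7) = 7·(1, 1).

1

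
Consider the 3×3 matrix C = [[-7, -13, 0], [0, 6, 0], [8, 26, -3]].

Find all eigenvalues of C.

-7, -3, 6

Set up det(sI - C) = 0.
Cofactor expansion gives p(s) = s^3 + 4s^2 - 39s - 126.
Rational-root test: s = -3 gives p(-3) = 0.
Factor out (s + 3): p(s) = (s + 3)·(s^2 + s - 42).
The quadratic factors as (s + 7)·(s - 6).
Eigenvalues: -7, -3, 6.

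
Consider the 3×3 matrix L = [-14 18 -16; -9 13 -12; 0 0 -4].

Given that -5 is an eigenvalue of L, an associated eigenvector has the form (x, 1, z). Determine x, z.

2, 0

We need (L + 5I)v = 0.
L + 5I = [[-9, 18, -16], [-9, 18, -12], [0, 0, 1]].
Row 1: (-9)·x + (18)·1 + (-16)·z = 0
Row 2: (-9)·x + (18)·1 + (-12)·z = 0
Row 3: (0)·x + (0)·1 + (1)·z = 0
Solving gives x = 2, z = 0.
Check: L·(2, 1, 0) = (-10, -5, 0) = -5·(2, 1, 0).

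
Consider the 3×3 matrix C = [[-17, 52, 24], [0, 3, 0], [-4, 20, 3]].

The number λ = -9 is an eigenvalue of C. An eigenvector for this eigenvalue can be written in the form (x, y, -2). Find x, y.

We need (C + 9I)v = 0.
C + 9I = [[-8, 52, 24], [0, 12, 0], [-4, 20, 12]].
Row 1: (-8)·x + (52)·y + (24)·-2 = 0
Row 2: (0)·x + (12)·y + (0)·-2 = 0
Row 3: (-4)·x + (20)·y + (12)·-2 = 0
Solving gives x = -6, y = 0.
Check: C·(-6, 0, -2) = (54, 0, 18) = -9·(-6, 0, -2).

-6, 0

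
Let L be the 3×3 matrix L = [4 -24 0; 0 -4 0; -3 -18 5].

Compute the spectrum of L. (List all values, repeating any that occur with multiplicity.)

-4, 4, 5

The characteristic polynomial is p(r) = det(rI - L).
Expanding along the first row, p(r) = r^3 - 5r^2 - 16r + 80.
Since p(-4) = 0, r = -4 is a root.
Dividing by (r + 4) leaves r^2 - 9r + 20.
The quadratic factors as (r - 4)·(r - 5).
Eigenvalues: -4, 4, 5.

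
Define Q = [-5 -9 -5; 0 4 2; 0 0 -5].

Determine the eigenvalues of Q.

Q is upper triangular, so its eigenvalues are the diagonal entries.
Diagonal: -5, 4, -5.

-5, -5, 4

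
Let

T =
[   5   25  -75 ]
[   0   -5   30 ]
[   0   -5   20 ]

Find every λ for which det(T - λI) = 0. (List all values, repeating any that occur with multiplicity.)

Compute the characteristic polynomial p(λ) = det(λI - T).
Expanding the 3×3 determinant: p(λ) = λ^3 - 20λ^2 + 125λ - 250.
Rational-root test: λ = 5 gives p(5) = 0.
Dividing by (λ - 5) leaves λ^2 - 15λ + 50.
The quadratic factors as (λ - 5)·(λ - 10).
Eigenvalues: 5, 5, 10.

5, 5, 10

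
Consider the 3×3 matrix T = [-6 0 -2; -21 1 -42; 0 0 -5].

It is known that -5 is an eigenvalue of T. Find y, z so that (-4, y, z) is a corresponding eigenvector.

0, 2

We need (T + 5I)v = 0.
T + 5I = [[-1, 0, -2], [-21, 6, -42], [0, 0, 0]].
Row 1: (-1)·-4 + (0)·y + (-2)·z = 0
Row 2: (-21)·-4 + (6)·y + (-42)·z = 0
Row 3: (0)·-4 + (0)·y + (0)·z = 0
Solving gives y = 0, z = 2.
Check: T·(-4, 0, 2) = (20, 0, -10) = -5·(-4, 0, 2).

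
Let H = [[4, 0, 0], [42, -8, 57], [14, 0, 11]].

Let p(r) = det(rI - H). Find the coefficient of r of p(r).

-76

p(r) = r^3 - 7r^2 - 76r + 352.
The coefficient of r is -76.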